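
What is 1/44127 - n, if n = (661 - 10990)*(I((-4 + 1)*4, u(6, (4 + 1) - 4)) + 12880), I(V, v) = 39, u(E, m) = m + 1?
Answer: 5888322368578/44127 ≈ 1.3344e+8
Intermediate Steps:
u(E, m) = 1 + m
n = -133440351 (n = (661 - 10990)*(39 + 12880) = -10329*12919 = -133440351)
1/44127 - n = 1/44127 - 1*(-133440351) = 1/44127 + 133440351 = 5888322368578/44127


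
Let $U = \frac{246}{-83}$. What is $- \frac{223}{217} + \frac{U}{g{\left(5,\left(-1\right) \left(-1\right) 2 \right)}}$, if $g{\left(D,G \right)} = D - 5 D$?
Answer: $- \frac{158399}{180110} \approx -0.87946$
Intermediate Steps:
$g{\left(D,G \right)} = - 4 D$
$U = - \frac{246}{83}$ ($U = 246 \left(- \frac{1}{83}\right) = - \frac{246}{83} \approx -2.9639$)
$- \frac{223}{217} + \frac{U}{g{\left(5,\left(-1\right) \left(-1\right) 2 \right)}} = - \frac{223}{217} - \frac{246}{83 \left(\left(-4\right) 5\right)} = \left(-223\right) \frac{1}{217} - \frac{246}{83 \left(-20\right)} = - \frac{223}{217} - - \frac{123}{830} = - \frac{223}{217} + \frac{123}{830} = - \frac{158399}{180110}$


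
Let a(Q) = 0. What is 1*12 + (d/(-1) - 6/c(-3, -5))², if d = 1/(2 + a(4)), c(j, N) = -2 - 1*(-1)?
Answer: 169/4 ≈ 42.250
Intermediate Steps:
c(j, N) = -1 (c(j, N) = -2 + 1 = -1)
d = ½ (d = 1/(2 + 0) = 1/2 = ½ ≈ 0.50000)
1*12 + (d/(-1) - 6/c(-3, -5))² = 1*12 + ((½)/(-1) - 6/(-1))² = 12 + ((½)*(-1) - 6*(-1))² = 12 + (-½ + 6)² = 12 + (11/2)² = 12 + 121/4 = 169/4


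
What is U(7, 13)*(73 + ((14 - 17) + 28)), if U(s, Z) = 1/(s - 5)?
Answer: 49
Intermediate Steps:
U(s, Z) = 1/(-5 + s)
U(7, 13)*(73 + ((14 - 17) + 28)) = (73 + ((14 - 17) + 28))/(-5 + 7) = (73 + (-3 + 28))/2 = (73 + 25)/2 = (½)*98 = 49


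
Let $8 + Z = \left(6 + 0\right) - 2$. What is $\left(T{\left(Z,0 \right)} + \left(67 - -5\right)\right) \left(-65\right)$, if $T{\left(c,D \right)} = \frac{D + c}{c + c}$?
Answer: $- \frac{9425}{2} \approx -4712.5$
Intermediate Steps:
$Z = -4$ ($Z = -8 + \left(\left(6 + 0\right) - 2\right) = -8 + \left(6 - 2\right) = -8 + 4 = -4$)
$T{\left(c,D \right)} = \frac{D + c}{2 c}$
$\left(T{\left(Z,0 \right)} + \left(67 - -5\right)\right) \left(-65\right) = \left(\frac{0 - 4}{2 \left(-4\right)} + \left(67 - -5\right)\right) \left(-65\right) = \left(\frac{1}{2} \left(- \frac{1}{4}\right) \left(-4\right) + \left(67 + 5\right)\right) \left(-65\right) = \left(\frac{1}{2} + 72\right) \left(-65\right) = \frac{145}{2} \left(-65\right) = - \frac{9425}{2}$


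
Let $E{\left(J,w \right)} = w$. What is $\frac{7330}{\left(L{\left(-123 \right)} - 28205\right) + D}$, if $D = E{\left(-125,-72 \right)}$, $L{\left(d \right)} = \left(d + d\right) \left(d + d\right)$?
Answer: $\frac{7330}{32239} \approx 0.22736$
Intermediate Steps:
$L{\left(d \right)} = 4 d^{2}$ ($L{\left(d \right)} = 2 d 2 d = 4 d^{2}$)
$D = -72$
$\frac{7330}{\left(L{\left(-123 \right)} - 28205\right) + D} = \frac{7330}{\left(4 \left(-123\right)^{2} - 28205\right) - 72} = \frac{7330}{\left(4 \cdot 15129 - 28205\right) - 72} = \frac{7330}{\left(60516 - 28205\right) - 72} = \frac{7330}{32311 - 72} = \frac{7330}{32239}$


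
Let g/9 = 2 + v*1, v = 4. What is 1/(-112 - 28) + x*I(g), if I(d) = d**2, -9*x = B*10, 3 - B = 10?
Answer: 3175199/140 ≈ 22680.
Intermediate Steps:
B = -7 (B = 3 - 1*10 = 3 - 10 = -7)
x = 70/9 (x = -(-7)*10/9 = -1/9*(-70) = 70/9 ≈ 7.7778)
g = 54 (g = 9*(2 + 4*1) = 9*(2 + 4) = 9*6 = 54)
1/(-112 - 28) + x*I(g) = 1/(-112 - 28) + (70/9)*54**2 = 1/(-140) + (70/9)*2916 = -1/140 + 22680 = 3175199/140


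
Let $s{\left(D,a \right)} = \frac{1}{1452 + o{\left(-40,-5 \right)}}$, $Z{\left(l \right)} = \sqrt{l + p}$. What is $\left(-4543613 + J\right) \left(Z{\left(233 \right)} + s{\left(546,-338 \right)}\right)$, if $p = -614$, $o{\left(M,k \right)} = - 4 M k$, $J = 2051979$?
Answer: $- \frac{1245817}{326} - 2491634 i \sqrt{381} \approx -3821.5 - 4.8635 \cdot 10^{7} i$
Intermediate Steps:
$o{\left(M,k \right)} = - 4 M k$
$Z{\left(l \right)} = \sqrt{-614 + l}$ ($Z{\left(l \right)} = \sqrt{l - 614} = \sqrt{-614 + l}$)
$s{\left(D,a \right)} = \frac{1}{652}$ ($s{\left(D,a \right)} = \frac{1}{1452 - \left(-160\right) \left(-5\right)} = \frac{1}{1452 - 800} = \frac{1}{652}$)
$\left(-4543613 + J\right) \left(Z{\left(233 \right)} + s{\left(546,-338 \right)}\right) = \left(-4543613 + 2051979\right) \left(\sqrt{-614 + 233} + \frac{1}{652}\right) = - 2491634 \left(\sqrt{-381} + \frac{1}{652}\right) = - 2491634 \left(i \sqrt{381} + \frac{1}{652}\right) = - 2491634 \left(\frac{1}{652} + i \sqrt{381}\right) = - \frac{1245817}{326} - 2491634 i \sqrt{381}$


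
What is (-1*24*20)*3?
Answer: -1440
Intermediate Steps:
(-1*24*20)*3 = -24*20*3 = -480*3 = -1440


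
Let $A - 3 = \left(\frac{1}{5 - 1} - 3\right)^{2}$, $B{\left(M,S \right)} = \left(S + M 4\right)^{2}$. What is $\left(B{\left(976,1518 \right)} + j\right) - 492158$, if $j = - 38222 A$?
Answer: $\frac{228017649}{8} \approx 2.8502 \cdot 10^{7}$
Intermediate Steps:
$B{\left(M,S \right)} = \left(S + 4 M\right)^{2}$
$A = \frac{169}{16}$ ($A = 3 + \left(\frac{1}{5 - 1} - 3\right)^{2} = 3 + \left(\frac{1}{4} - 3\right)^{2} = 3 + \left(- \frac{11}{4}\right)^{2} = 3 + \frac{121}{16} = \frac{169}{16} \approx 10.563$)
$j = - \frac{3229759}{8}$ ($j = \left(-38222\right) \frac{169}{16} = - \frac{3229759}{8} \approx -4.0372 \cdot 10^{5}$)
$\left(B{\left(976,1518 \right)} + j\right) - 492158 = \left(\left(1518 + 4 \cdot 976\right)^{2} - \frac{3229759}{8}\right) - 492158 = \left(\left(1518 + 3904\right)^{2} - \frac{3229759}{8}\right) - 492158 = \left(5422^{2} - \frac{3229759}{8}\right) - 492158 = \left(29398084 - \frac{3229759}{8}\right) - 492158 = \frac{231954913}{8} - 492158 = \frac{228017649}{8}$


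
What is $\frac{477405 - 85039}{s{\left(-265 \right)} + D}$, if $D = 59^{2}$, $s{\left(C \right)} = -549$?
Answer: $\frac{196183}{1466} \approx 133.82$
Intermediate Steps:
$D = 3481$
$\frac{477405 - 85039}{s{\left(-265 \right)} + D} = \frac{477405 - 85039}{-549 + 3481} = \frac{477405 - 85039}{2932} = \left(477405 - 85039\right) \frac{1}{2932} = 392366 \cdot \frac{1}{2932} = \frac{196183}{1466}$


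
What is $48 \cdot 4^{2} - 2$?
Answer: $766$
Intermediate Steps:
$48 \cdot 4^{2} - 2 = 48 \cdot 16 - 2 = 768 - 2 = 766$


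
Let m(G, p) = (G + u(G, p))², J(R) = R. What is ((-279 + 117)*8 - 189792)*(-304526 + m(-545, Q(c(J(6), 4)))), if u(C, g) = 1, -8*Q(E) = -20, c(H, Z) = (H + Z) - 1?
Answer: 1641445920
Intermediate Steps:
c(H, Z) = -1 + H + Z
Q(E) = 5/2 (Q(E) = -⅛*(-20) = 5/2)
m(G, p) = (1 + G)² (m(G, p) = (G + 1)² = (1 + G)²)
((-279 + 117)*8 - 189792)*(-304526 + m(-545, Q(c(J(6), 4)))) = ((-279 + 117)*8 - 189792)*(-304526 + (1 - 545)²) = (-162*8 - 189792)*(-304526 + (-544)²) = (-1296 - 189792)*(-304526 + 295936) = -191088*(-8590) = 1641445920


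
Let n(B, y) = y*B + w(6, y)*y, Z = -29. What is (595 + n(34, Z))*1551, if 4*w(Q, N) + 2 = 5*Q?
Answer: -921294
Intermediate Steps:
w(Q, N) = -1/2 + 5*Q/4 (w(Q, N) = -1/2 + (5*Q)/4 = -1/2 + 5*Q/4)
n(B, y) = 7*y + B*y (n(B, y) = y*B + (-1/2 + (5/4)*6)*y = B*y + (-1/2 + 15/2)*y = B*y + 7*y = 7*y + B*y)
(595 + n(34, Z))*1551 = (595 - 29*(7 + 34))*1551 = (595 - 29*41)*1551 = (595 - 1189)*1551 = -594*1551 = -921294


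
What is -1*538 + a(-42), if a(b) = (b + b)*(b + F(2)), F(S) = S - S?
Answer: 2990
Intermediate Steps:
F(S) = 0
a(b) = 2*b² (a(b) = (b + b)*(b + 0) = (2*b)*b = 2*b²)
-1*538 + a(-42) = -1*538 + 2*(-42)² = -538 + 2*1764 = -538 + 3528 = 2990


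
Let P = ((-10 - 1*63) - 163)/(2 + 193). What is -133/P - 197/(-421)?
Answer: 10965127/99356 ≈ 110.36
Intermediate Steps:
P = -236/195 (P = ((-10 - 63) - 163)/195 = (-73 - 163)*(1/195) = -236*1/195 = -236/195 ≈ -1.2103)
-133/P - 197/(-421) = -133/(-236/195) - 197/(-421) = -133*(-195/236) - 197*(-1/421) = 25935/236 + 197/421 = 10965127/99356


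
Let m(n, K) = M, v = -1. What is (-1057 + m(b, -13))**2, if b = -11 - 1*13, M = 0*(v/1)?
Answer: 1117249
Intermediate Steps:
M = 0 (M = 0*(-1/1) = 0*(-1*1) = 0*(-1) = 0)
b = -24 (b = -11 - 13 = -24)
m(n, K) = 0
(-1057 + m(b, -13))**2 = (-1057 + 0)**2 = (-1057)**2 = 1117249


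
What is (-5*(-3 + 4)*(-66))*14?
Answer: 4620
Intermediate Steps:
(-5*(-3 + 4)*(-66))*14 = (-5*1*(-66))*14 = -5*(-66)*14 = 330*14 = 4620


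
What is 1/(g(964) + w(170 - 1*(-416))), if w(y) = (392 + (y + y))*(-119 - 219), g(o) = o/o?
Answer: -1/528631 ≈ -1.8917e-6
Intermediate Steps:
g(o) = 1
w(y) = -132496 - 676*y (w(y) = (392 + 2*y)*(-338) = -132496 - 676*y)
1/(g(964) + w(170 - 1*(-416))) = 1/(1 + (-132496 - 676*(170 - 1*(-416)))) = 1/(1 + (-132496 - 676*(170 + 416))) = 1/(1 + (-132496 - 676*586)) = 1/(1 + (-132496 - 396136)) = 1/(1 - 528632) = 1/(-528631) = -1/528631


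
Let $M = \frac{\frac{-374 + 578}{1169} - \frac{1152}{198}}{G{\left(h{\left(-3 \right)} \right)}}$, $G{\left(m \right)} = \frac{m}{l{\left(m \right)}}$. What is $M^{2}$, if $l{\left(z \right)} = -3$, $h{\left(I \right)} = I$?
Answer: $\frac{5266695184}{165353881} \approx 31.851$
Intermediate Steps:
$G{\left(m \right)} = - \frac{m}{3}$ ($G{\left(m \right)} = \frac{m}{-3} = m \left(- \frac{1}{3}\right) = - \frac{m}{3}$)
$M = - \frac{72572}{12859}$ ($M = \frac{\frac{-374 + 578}{1169} - \frac{1152}{198}}{\left(- \frac{1}{3}\right) \left(-3\right)} = \frac{204 \cdot \frac{1}{1169} - \frac{64}{11}}{1} = \left(\frac{204}{1169} - \frac{64}{11}\right) 1 = \left(- \frac{72572}{12859}\right) 1 = - \frac{72572}{12859} \approx -5.6437$)
$M^{2} = \left(- \frac{72572}{12859}\right)^{2} = \frac{5266695184}{165353881}$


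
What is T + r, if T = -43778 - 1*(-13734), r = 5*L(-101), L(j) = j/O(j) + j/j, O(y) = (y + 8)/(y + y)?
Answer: -2895637/93 ≈ -31136.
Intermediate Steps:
O(y) = (8 + y)/(2*y) (O(y) = (8 + y)/((2*y)) = (8 + y)*(1/(2*y)) = (8 + y)/(2*y))
L(j) = 1 + 2*j²/(8 + j) (L(j) = j/(((8 + j)/(2*j))) + j/j = j*(2*j/(8 + j)) + 1 = 2*j²/(8 + j) + 1 = 1 + 2*j²/(8 + j))
r = -101545/93 (r = 5*((8 - 101 + 2*(-101)²)/(8 - 101)) = 5*((8 - 101 + 2*10201)/(-93)) = 5*(-(8 - 101 + 20402)/93) = 5*(-1/93*20309) = 5*(-20309/93) = -101545/93 ≈ -1091.9)
T = -30044 (T = -43778 + 13734 = -30044)
T + r = -30044 - 101545/93 = -2895637/93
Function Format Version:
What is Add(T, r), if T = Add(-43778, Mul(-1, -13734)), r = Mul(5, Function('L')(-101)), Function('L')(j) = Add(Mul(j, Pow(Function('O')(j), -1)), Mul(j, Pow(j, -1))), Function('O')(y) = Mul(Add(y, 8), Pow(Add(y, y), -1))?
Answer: Rational(-2895637, 93) ≈ -31136.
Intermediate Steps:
Function('O')(y) = Mul(Rational(1, 2), Pow(y, -1), Add(8, y)) (Function('O')(y) = Mul(Add(8, y), Pow(Mul(2, y), -1)) = Mul(Add(8, y), Mul(Rational(1, 2), Pow(y, -1))) = Mul(Rational(1, 2), Pow(y, -1), Add(8, y)))
Function('L')(j) = Add(1, Mul(2, Pow(j, 2), Pow(Add(8, j), -1))) (Function('L')(j) = Add(Mul(j, Pow(Mul(Rational(1, 2), Pow(j, -1), Add(8, j)), -1)), Mul(j, Pow(j, -1))) = Add(Mul(j, Mul(2, j, Pow(Add(8, j), -1))), 1) = Add(Mul(2, Pow(j, 2), Pow(Add(8, j), -1)), 1) = Add(1, Mul(2, Pow(j, 2), Pow(Add(8, j), -1))))
r = Rational(-101545, 93) (r = Mul(5, Mul(Pow(Add(8, -101), -1), Add(8, -101, Mul(2, Pow(-101, 2))))) = Mul(5, Mul(Pow(-93, -1), Add(8, -101, Mul(2, 10201)))) = Mul(5, Mul(Rational(-1, 93), Add(8, -101, 20402))) = Mul(5, Mul(Rational(-1, 93), 20309)) = Mul(5, Rational(-20309, 93)) = Rational(-101545, 93) ≈ -1091.9)
T = -30044 (T = Add(-43778, 13734) = -30044)
Add(T, r) = Add(-30044, Rational(-101545, 93)) = Rational(-2895637, 93)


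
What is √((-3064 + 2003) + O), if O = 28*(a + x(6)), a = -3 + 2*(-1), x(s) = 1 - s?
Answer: 3*I*√149 ≈ 36.62*I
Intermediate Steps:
a = -5 (a = -3 - 2 = -5)
O = -280 (O = 28*(-5 + (1 - 1*6)) = 28*(-5 + (1 - 6)) = 28*(-5 - 5) = 28*(-10) = -280)
√((-3064 + 2003) + O) = √((-3064 + 2003) - 280) = √(-1061 - 280) = √(-1341) = 3*I*√149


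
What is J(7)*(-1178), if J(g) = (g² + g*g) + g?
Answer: -123690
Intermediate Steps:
J(g) = g + 2*g² (J(g) = (g² + g²) + g = 2*g² + g = g + 2*g²)
J(7)*(-1178) = (7*(1 + 2*7))*(-1178) = (7*(1 + 14))*(-1178) = (7*15)*(-1178) = 105*(-1178) = -123690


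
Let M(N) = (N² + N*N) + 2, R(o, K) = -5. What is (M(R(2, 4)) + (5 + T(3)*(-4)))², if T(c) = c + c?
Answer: 1089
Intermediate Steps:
T(c) = 2*c
M(N) = 2 + 2*N² (M(N) = (N² + N²) + 2 = 2*N² + 2 = 2 + 2*N²)
(M(R(2, 4)) + (5 + T(3)*(-4)))² = ((2 + 2*(-5)²) + (5 + (2*3)*(-4)))² = ((2 + 2*25) + (5 + 6*(-4)))² = ((2 + 50) + (5 - 24))² = (52 - 19)² = 33² = 1089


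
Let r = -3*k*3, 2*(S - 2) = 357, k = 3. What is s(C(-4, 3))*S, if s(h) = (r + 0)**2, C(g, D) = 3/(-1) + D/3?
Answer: 263169/2 ≈ 1.3158e+5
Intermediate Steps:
C(g, D) = -3 + D/3 (C(g, D) = 3*(-1) + D*(1/3) = -3 + D/3)
S = 361/2 (S = 2 + (1/2)*357 = 2 + 357/2 = 361/2 ≈ 180.50)
r = -27 (r = -3*3*3 = -9*3 = -27)
s(h) = 729 (s(h) = (-27 + 0)**2 = (-27)**2 = 729)
s(C(-4, 3))*S = 729*(361/2) = 263169/2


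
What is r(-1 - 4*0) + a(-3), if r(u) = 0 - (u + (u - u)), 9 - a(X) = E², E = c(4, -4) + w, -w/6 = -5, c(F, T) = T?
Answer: -666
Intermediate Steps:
w = 30 (w = -6*(-5) = 30)
E = 26 (E = -4 + 30 = 26)
a(X) = -667 (a(X) = 9 - 1*26² = 9 - 1*676 = 9 - 676 = -667)
r(u) = -u (r(u) = 0 - (u + 0) = 0 - u = -u)
r(-1 - 4*0) + a(-3) = -(-1 - 4*0) - 667 = -(-1 + 0) - 667 = -1*(-1) - 667 = 1 - 667 = -666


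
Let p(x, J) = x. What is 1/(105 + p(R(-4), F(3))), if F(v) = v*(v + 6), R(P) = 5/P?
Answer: 4/415 ≈ 0.0096385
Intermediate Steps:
F(v) = v*(6 + v)
1/(105 + p(R(-4), F(3))) = 1/(105 + 5/(-4)) = 1/(105 + 5*(-1/4)) = 1/(105 - 5/4) = 1/(415/4) = 4/415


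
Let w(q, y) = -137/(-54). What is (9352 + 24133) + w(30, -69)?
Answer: 1808327/54 ≈ 33488.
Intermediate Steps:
w(q, y) = 137/54 (w(q, y) = -137*(-1/54) = 137/54)
(9352 + 24133) + w(30, -69) = (9352 + 24133) + 137/54 = 33485 + 137/54 = 1808327/54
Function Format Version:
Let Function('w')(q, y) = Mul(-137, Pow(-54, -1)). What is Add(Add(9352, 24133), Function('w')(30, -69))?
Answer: Rational(1808327, 54) ≈ 33488.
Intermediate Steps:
Function('w')(q, y) = Rational(137, 54) (Function('w')(q, y) = Mul(-137, Rational(-1, 54)) = Rational(137, 54))
Add(Add(9352, 24133), Function('w')(30, -69)) = Add(Add(9352, 24133), Rational(137, 54)) = Add(33485, Rational(137, 54)) = Rational(1808327, 54)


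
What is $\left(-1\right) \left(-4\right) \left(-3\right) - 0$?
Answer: $-12$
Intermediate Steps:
$\left(-1\right) \left(-4\right) \left(-3\right) - 0 = 4 \left(-3\right) + 0 = -12 + 0 = -12$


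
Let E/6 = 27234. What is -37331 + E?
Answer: 126073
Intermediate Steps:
E = 163404 (E = 6*27234 = 163404)
-37331 + E = -37331 + 163404 = 126073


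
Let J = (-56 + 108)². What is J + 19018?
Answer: 21722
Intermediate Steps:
J = 2704 (J = 52² = 2704)
J + 19018 = 2704 + 19018 = 21722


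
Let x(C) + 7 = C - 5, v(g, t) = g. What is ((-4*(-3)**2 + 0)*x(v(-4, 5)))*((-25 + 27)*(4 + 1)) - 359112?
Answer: -353352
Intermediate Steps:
x(C) = -12 + C (x(C) = -7 + (C - 5) = -7 + (-5 + C) = -12 + C)
((-4*(-3)**2 + 0)*x(v(-4, 5)))*((-25 + 27)*(4 + 1)) - 359112 = ((-4*(-3)**2 + 0)*(-12 - 4))*((-25 + 27)*(4 + 1)) - 359112 = ((-4*9 + 0)*(-16))*(2*5) - 359112 = ((-36 + 0)*(-16))*10 - 359112 = -36*(-16)*10 - 359112 = 576*10 - 359112 = 5760 - 359112 = -353352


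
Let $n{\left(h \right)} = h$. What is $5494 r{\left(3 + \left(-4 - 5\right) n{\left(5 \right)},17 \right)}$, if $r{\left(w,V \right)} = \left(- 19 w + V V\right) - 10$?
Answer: $5917038$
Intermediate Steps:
$r{\left(w,V \right)} = -10 + V^{2} - 19 w$ ($r{\left(w,V \right)} = \left(- 19 w + V^{2}\right) - 10 = \left(V^{2} - 19 w\right) - 10 = -10 + V^{2} - 19 w$)
$5494 r{\left(3 + \left(-4 - 5\right) n{\left(5 \right)},17 \right)} = 5494 \left(-10 + 17^{2} - 19 \left(3 + \left(-4 - 5\right) 5\right)\right) = 5494 \left(-10 + 289 - 19 \left(3 - 45\right)\right) = 5494 \left(-10 + 289 - -798\right) = 5494 \left(-10 + 289 + 798\right) = 5494 \cdot 1077 = 5917038$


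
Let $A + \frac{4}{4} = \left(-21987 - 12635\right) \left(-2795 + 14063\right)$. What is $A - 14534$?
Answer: $-390135231$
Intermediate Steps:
$A = -390120697$ ($A = -1 + \left(-21987 - 12635\right) \left(-2795 + 14063\right) = -1 - 390120696 = -390120697$)
$A - 14534 = -390120697 - 14534 = -390135231$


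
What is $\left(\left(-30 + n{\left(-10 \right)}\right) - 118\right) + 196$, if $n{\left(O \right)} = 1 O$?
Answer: $38$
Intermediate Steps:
$n{\left(O \right)} = O$
$\left(\left(-30 + n{\left(-10 \right)}\right) - 118\right) + 196 = \left(\left(-30 - 10\right) - 118\right) + 196 = \left(-40 - 118\right) + 196 = -158 + 196 = 38$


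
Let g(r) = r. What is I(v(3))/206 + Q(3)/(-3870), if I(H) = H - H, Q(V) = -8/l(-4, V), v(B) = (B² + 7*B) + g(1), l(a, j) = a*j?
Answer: -1/5805 ≈ -0.00017227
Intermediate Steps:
v(B) = 1 + B² + 7*B (v(B) = (B² + 7*B) + 1 = 1 + B² + 7*B)
Q(V) = 2/V (Q(V) = -8*(-1/(4*V)) = -(-2)/V = 2/V)
I(H) = 0
I(v(3))/206 + Q(3)/(-3870) = 0/206 + (2/3)/(-3870) = 0*(1/206) + (2*(⅓))*(-1/3870) = 0 + (⅔)*(-1/3870) = 0 - 1/5805 = -1/5805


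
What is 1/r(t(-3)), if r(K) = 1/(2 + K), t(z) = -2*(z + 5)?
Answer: -2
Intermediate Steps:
t(z) = -10 - 2*z (t(z) = -2*(5 + z) = -10 - 2*z)
1/r(t(-3)) = 1/(1/(2 + (-10 - 2*(-3)))) = 1/(1/(2 + (-10 + 6))) = 1/(1/(2 - 4)) = 1/(1/(-2)) = 1/(-1/2) = -2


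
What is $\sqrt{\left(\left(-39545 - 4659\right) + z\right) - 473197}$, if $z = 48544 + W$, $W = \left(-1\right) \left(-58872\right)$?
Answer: $i \sqrt{409985} \approx 640.3 i$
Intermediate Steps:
$W = 58872$
$z = 107416$ ($z = 48544 + 58872 = 107416$)
$\sqrt{\left(\left(-39545 - 4659\right) + z\right) - 473197} = \sqrt{\left(\left(-39545 - 4659\right) + 107416\right) - 473197} = \sqrt{\left(-44204 + 107416\right) - 473197} = \sqrt{63212 - 473197} = \sqrt{-409985} = i \sqrt{409985}$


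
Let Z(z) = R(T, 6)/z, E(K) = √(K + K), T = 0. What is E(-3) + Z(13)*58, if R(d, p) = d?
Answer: I*√6 ≈ 2.4495*I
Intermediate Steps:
E(K) = √2*√K (E(K) = √(2*K) = √2*√K)
Z(z) = 0 (Z(z) = 0/z = 0)
E(-3) + Z(13)*58 = √2*√(-3) + 0*58 = √2*(I*√3) + 0 = I*√6 + 0 = I*√6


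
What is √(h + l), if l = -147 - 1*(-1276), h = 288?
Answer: √1417 ≈ 37.643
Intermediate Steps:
l = 1129 (l = -147 + 1276 = 1129)
√(h + l) = √(288 + 1129) = √1417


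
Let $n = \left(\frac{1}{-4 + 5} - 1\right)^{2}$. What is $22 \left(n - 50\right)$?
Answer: $-1100$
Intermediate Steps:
$n = 0$ ($n = \left(1^{-1} - 1\right)^{2} = \left(1 - 1\right)^{2} = 0^{2} = 0$)
$22 \left(n - 50\right) = 22 \left(0 - 50\right) = 22 \left(-50\right) = -1100$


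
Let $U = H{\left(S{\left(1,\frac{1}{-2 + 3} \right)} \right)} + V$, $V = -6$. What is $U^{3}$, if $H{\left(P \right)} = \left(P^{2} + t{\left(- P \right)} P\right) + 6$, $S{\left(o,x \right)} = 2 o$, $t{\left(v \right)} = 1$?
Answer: $216$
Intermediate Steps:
$H{\left(P \right)} = 6 + P + P^{2}$ ($H{\left(P \right)} = \left(P^{2} + 1 P\right) + 6 = \left(P^{2} + P\right) + 6 = \left(P + P^{2}\right) + 6 = 6 + P + P^{2}$)
$U = 6$ ($U = \left(6 + 2 \cdot 1 + \left(2 \cdot 1\right)^{2}\right) - 6 = \left(6 + 2 + 2^{2}\right) - 6 = \left(6 + 2 + 4\right) - 6 = 12 - 6 = 6$)
$U^{3} = 6^{3} = 216$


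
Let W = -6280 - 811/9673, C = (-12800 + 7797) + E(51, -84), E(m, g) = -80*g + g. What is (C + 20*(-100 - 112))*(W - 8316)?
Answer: 368076904833/9673 ≈ 3.8052e+7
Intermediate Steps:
E(m, g) = -79*g
C = 1633 (C = (-12800 + 7797) - 79*(-84) = -5003 + 6636 = 1633)
W = -60747251/9673 (W = -6280 - 811/9673 = -60747251/9673 ≈ -6280.1)
(C + 20*(-100 - 112))*(W - 8316) = (1633 + 20*(-100 - 112))*(-60747251/9673 - 8316) = (1633 + 20*(-212))*(-141187919/9673) = (1633 - 4240)*(-141187919/9673) = -2607*(-141187919/9673) = 368076904833/9673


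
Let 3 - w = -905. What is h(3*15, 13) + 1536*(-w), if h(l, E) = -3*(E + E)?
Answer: -1394766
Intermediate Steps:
h(l, E) = -6*E
w = 908 (w = 3 - 1*(-905) = 3 + 905 = 908)
h(3*15, 13) + 1536*(-w) = -6*13 + 1536*(-1*908) = -78 + 1536*(-908) = -78 - 1394688 = -1394766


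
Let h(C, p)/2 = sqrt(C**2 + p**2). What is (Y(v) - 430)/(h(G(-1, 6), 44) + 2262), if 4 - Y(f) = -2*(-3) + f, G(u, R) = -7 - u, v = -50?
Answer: -7449/44041 + 382*sqrt(493)/1277189 ≈ -0.16250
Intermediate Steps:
Y(f) = -2 - f (Y(f) = 4 - (-2*(-3) + f) = 4 - (6 + f) = 4 + (-6 - f) = -2 - f)
h(C, p) = 2*sqrt(C**2 + p**2)
(Y(v) - 430)/(h(G(-1, 6), 44) + 2262) = ((-2 - 1*(-50)) - 430)/(2*sqrt((-7 - 1*(-1))**2 + 44**2) + 2262) = ((-2 + 50) - 430)/(2*sqrt((-7 + 1)**2 + 1936) + 2262) = (48 - 430)/(2*sqrt((-6)**2 + 1936) + 2262) = -382/(2*sqrt(36 + 1936) + 2262) = -382/(2*sqrt(1972) + 2262) = -382/(2*(2*sqrt(493)) + 2262) = -382/(4*sqrt(493) + 2262) = -382/(2262 + 4*sqrt(493))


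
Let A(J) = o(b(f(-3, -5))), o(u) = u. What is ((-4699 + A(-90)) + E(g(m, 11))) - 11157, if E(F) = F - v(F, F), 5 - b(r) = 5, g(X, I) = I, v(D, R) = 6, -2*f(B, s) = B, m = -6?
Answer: -15851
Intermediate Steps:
f(B, s) = -B/2
b(r) = 0 (b(r) = 5 - 1*5 = 5 - 5 = 0)
E(F) = -6 + F (E(F) = F - 1*6 = F - 6 = -6 + F)
A(J) = 0
((-4699 + A(-90)) + E(g(m, 11))) - 11157 = ((-4699 + 0) + (-6 + 11)) - 11157 = (-4699 + 5) - 11157 = -4694 - 11157 = -15851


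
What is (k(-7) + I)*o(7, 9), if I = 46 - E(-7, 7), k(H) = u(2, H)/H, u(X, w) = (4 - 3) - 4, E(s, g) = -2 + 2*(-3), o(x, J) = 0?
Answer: 0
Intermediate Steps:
E(s, g) = -8 (E(s, g) = -2 - 6 = -8)
u(X, w) = -3 (u(X, w) = 1 - 4 = -3)
k(H) = -3/H
I = 54 (I = 46 - 1*(-8) = 46 + 8 = 54)
(k(-7) + I)*o(7, 9) = (-3/(-7) + 54)*0 = (-3*(-⅐) + 54)*0 = (3/7 + 54)*0 = (381/7)*0 = 0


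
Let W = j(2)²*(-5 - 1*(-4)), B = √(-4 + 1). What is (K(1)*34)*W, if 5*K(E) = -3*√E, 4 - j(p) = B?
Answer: 1326/5 - 816*I*√3/5 ≈ 265.2 - 282.67*I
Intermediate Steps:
B = I*√3 (B = √(-3) = I*√3 ≈ 1.732*I)
j(p) = 4 - I*√3
K(E) = -3*√E/5 (K(E) = (-3*√E)/5 = -3*√E/5)
W = -(4 - I*√3)² (W = (4 - I*√3)²*(-5 - 1*(-4)) = (4 - I*√3)²*(-5 + 4) = (4 - I*√3)²*(-1) = -(4 - I*√3)² ≈ -13.0 + 13.856*I)
(K(1)*34)*W = (-3*√1/5*34)*(-13 + 8*I*√3) = (-⅗*1*34)*(-13 + 8*I*√3) = (-⅗*34)*(-13 + 8*I*√3) = -102*(-13 + 8*I*√3)/5 = 1326/5 - 816*I*√3/5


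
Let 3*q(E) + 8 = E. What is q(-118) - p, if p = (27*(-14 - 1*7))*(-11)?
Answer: -6279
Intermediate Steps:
q(E) = -8/3 + E/3
p = 6237 (p = (27*(-14 - 7))*(-11) = (27*(-21))*(-11) = -567*(-11) = 6237)
q(-118) - p = (-8/3 + (1/3)*(-118)) - 1*6237 = (-8/3 - 118/3) - 6237 = -42 - 6237 = -6279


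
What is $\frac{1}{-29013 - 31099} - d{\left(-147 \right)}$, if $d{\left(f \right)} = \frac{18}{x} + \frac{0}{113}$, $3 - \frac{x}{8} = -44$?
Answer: $- \frac{135299}{2825264} \approx -0.047889$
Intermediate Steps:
$x = 376$ ($x = 24 - -352 = 24 + 352 = 376$)
$d{\left(f \right)} = \frac{9}{188}$ ($d{\left(f \right)} = \frac{18}{376} + \frac{0}{113} = 18 \cdot \frac{1}{376} + 0 \cdot \frac{1}{113} = \frac{9}{188} + 0 = \frac{9}{188}$)
$\frac{1}{-29013 - 31099} - d{\left(-147 \right)} = \frac{1}{-29013 - 31099} - \frac{9}{188} = \frac{1}{-60112} - \frac{9}{188} = - \frac{1}{60112} - \frac{9}{188} = - \frac{135299}{2825264}$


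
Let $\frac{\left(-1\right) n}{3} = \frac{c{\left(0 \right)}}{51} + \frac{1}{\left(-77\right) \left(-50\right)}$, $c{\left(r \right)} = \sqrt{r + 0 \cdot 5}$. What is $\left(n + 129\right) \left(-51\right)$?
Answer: $- \frac{25328997}{3850} \approx -6579.0$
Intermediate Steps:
$c{\left(r \right)} = \sqrt{r}$ ($c{\left(r \right)} = \sqrt{r + 0} = \sqrt{r}$)
$n = - \frac{3}{3850}$ ($n = - 3 \left(\frac{\sqrt{0}}{51} + \frac{1}{\left(-77\right) \left(-50\right)}\right) = - 3 \left(0 \cdot \frac{1}{51} - - \frac{1}{3850}\right) = - 3 \left(0 + \frac{1}{3850}\right) = \left(-3\right) \frac{1}{3850} = - \frac{3}{3850} \approx -0.00077922$)
$\left(n + 129\right) \left(-51\right) = \left(- \frac{3}{3850} + 129\right) \left(-51\right) = \frac{496647}{3850} \left(-51\right) = - \frac{25328997}{3850}$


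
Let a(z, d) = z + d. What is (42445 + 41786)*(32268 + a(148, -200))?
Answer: 2713585896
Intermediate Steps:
a(z, d) = d + z
(42445 + 41786)*(32268 + a(148, -200)) = (42445 + 41786)*(32268 + (-200 + 148)) = 84231*(32268 - 52) = 84231*32216 = 2713585896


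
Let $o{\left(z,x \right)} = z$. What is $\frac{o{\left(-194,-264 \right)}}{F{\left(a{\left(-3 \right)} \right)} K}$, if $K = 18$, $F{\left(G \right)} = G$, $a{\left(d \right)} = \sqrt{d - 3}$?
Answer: $\frac{97 i \sqrt{6}}{54} \approx 4.4 i$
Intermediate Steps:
$a{\left(d \right)} = \sqrt{-3 + d}$
$\frac{o{\left(-194,-264 \right)}}{F{\left(a{\left(-3 \right)} \right)} K} = - \frac{194}{\sqrt{-3 - 3} \cdot 18} = - \frac{194}{\sqrt{-6} \cdot 18} = - \frac{194}{i \sqrt{6} \cdot 18} = - \frac{194}{18 i \sqrt{6}} = - 194 \left(- \frac{i \sqrt{6}}{108}\right) = \frac{97 i \sqrt{6}}{54}$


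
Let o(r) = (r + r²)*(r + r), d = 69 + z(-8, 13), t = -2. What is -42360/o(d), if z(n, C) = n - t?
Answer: -1765/21168 ≈ -0.083381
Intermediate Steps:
z(n, C) = 2 + n (z(n, C) = n - 1*(-2) = n + 2 = 2 + n)
d = 63 (d = 69 + (2 - 8) = 69 - 6 = 63)
o(r) = 2*r*(r + r²) (o(r) = (r + r²)*(2*r) = 2*r*(r + r²))
-42360/o(d) = -42360*1/(7938*(1 + 63)) = -42360/(2*3969*64) = -42360/508032 = -42360*1/508032 = -1765/21168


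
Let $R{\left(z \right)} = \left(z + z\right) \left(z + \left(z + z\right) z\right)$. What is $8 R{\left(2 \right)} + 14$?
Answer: $334$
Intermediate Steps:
$R{\left(z \right)} = 2 z \left(z + 2 z^{2}\right)$ ($R{\left(z \right)} = 2 z \left(z + 2 z z\right) = 2 z \left(z + 2 z^{2}\right)$)
$8 R{\left(2 \right)} + 14 = 8 \cdot 2^{2} \left(2 + 4 \cdot 2\right) + 14 = 8 \cdot 4 \left(2 + 8\right) + 14 = 8 \cdot 4 \cdot 10 + 14 = 8 \cdot 40 + 14 = 320 + 14 = 334$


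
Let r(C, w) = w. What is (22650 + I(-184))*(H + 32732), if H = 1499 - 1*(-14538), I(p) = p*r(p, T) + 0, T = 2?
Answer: 1086670858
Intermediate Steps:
I(p) = 2*p (I(p) = p*2 + 0 = 2*p + 0 = 2*p)
H = 16037 (H = 1499 + 14538 = 16037)
(22650 + I(-184))*(H + 32732) = (22650 + 2*(-184))*(16037 + 32732) = (22650 - 368)*48769 = 22282*48769 = 1086670858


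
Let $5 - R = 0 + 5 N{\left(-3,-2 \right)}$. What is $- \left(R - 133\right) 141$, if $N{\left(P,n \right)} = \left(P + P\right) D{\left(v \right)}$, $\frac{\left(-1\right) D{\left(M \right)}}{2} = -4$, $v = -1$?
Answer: $-15792$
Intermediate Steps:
$D{\left(M \right)} = 8$ ($D{\left(M \right)} = \left(-2\right) \left(-4\right) = 8$)
$N{\left(P,n \right)} = 16 P$ ($N{\left(P,n \right)} = \left(P + P\right) 8 = 2 P 8 = 16 P$)
$R = 245$ ($R = 5 - \left(0 + 5 \cdot 16 \left(-3\right)\right) = 5 - \left(0 + 5 \left(-48\right)\right) = 5 - \left(0 - 240\right) = 5 - -240 = 5 + 240 = 245$)
$- \left(R - 133\right) 141 = - \left(245 - 133\right) 141 = - 112 \cdot 141 = \left(-1\right) 15792 = -15792$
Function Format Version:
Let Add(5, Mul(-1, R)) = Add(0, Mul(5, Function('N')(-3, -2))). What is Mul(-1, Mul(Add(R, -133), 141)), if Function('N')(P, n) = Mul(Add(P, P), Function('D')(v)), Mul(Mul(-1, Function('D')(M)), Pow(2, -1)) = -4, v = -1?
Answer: -15792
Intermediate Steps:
Function('D')(M) = 8 (Function('D')(M) = Mul(-2, -4) = 8)
Function('N')(P, n) = Mul(16, P) (Function('N')(P, n) = Mul(Add(P, P), 8) = Mul(Mul(2, P), 8) = Mul(16, P))
R = 245 (R = Add(5, Mul(-1, Add(0, Mul(5, Mul(16, -3))))) = Add(5, Mul(-1, Add(0, Mul(5, -48)))) = Add(5, Mul(-1, Add(0, -240))) = Add(5, Mul(-1, -240)) = Add(5, 240) = 245)
Mul(-1, Mul(Add(R, -133), 141)) = Mul(-1, Mul(Add(245, -133), 141)) = Mul(-1, Mul(112, 141)) = Mul(-1, 15792) = -15792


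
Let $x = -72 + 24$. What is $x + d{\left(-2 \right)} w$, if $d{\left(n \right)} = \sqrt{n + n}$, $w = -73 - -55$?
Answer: $-48 - 36 i \approx -48.0 - 36.0 i$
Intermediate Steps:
$w = -18$ ($w = -73 + 55 = -18$)
$x = -48$
$d{\left(n \right)} = \sqrt{2} \sqrt{n}$ ($d{\left(n \right)} = \sqrt{2 n} = \sqrt{2} \sqrt{n}$)
$x + d{\left(-2 \right)} w = -48 + \sqrt{2} \sqrt{-2} \left(-18\right) = -48 + \sqrt{2} i \sqrt{2} \left(-18\right) = -48 + 2 i \left(-18\right) = -48 - 36 i$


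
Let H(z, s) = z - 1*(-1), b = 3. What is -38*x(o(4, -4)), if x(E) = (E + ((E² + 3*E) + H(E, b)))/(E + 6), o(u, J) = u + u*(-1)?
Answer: -19/3 ≈ -6.3333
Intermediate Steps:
H(z, s) = 1 + z (H(z, s) = z + 1 = 1 + z)
o(u, J) = 0 (o(u, J) = u - u = 0)
x(E) = (1 + E² + 5*E)/(6 + E) (x(E) = (E + ((E² + 3*E) + (1 + E)))/(E + 6) = (E + (1 + E² + 4*E))/(6 + E) = (1 + E² + 5*E)/(6 + E))
-38*x(o(4, -4)) = -38*(1 + 0² + 5*0)/(6 + 0) = -38*(1 + 0 + 0)/6 = -19/3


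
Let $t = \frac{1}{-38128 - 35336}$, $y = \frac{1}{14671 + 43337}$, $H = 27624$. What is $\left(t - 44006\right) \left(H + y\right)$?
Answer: $- \frac{5180371716792207505}{4261499712} \approx -1.2156 \cdot 10^{9}$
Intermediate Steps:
$y = \frac{1}{58008} \approx 1.7239 \cdot 10^{-5}$
$t = - \frac{1}{73464}$ ($t = \frac{1}{-73464} = - \frac{1}{73464} \approx -1.3612 \cdot 10^{-5}$)
$\left(t - 44006\right) \left(H + y\right) = \left(- \frac{1}{73464} - 44006\right) \left(27624 + \frac{1}{58008}\right) = \left(- \frac{3232856785}{73464}\right) \frac{1602412993}{58008} = - \frac{5180371716792207505}{4261499712}$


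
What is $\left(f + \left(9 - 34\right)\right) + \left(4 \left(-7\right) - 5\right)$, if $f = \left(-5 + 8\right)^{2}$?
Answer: $-49$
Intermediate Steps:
$f = 9$ ($f = 3^{2} = 9$)
$\left(f + \left(9 - 34\right)\right) + \left(4 \left(-7\right) - 5\right) = \left(9 + \left(9 - 34\right)\right) + \left(4 \left(-7\right) - 5\right) = \left(9 - 25\right) - 33 = -16 - 33 = -49$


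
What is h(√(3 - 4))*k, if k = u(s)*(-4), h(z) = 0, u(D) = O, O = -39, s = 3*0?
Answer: 0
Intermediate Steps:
s = 0
u(D) = -39
k = 156 (k = -39*(-4) = 156)
h(√(3 - 4))*k = 0*156 = 0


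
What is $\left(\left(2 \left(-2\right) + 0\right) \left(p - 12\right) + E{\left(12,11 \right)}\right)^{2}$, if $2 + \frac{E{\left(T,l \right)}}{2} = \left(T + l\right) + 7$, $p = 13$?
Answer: $2704$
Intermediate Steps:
$E{\left(T,l \right)} = 10 + 2 T + 2 l$ ($E{\left(T,l \right)} = -4 + 2 \left(\left(T + l\right) + 7\right) = -4 + 2 \left(7 + T + l\right) = -4 + \left(14 + 2 T + 2 l\right) = 10 + 2 T + 2 l$)
$\left(\left(2 \left(-2\right) + 0\right) \left(p - 12\right) + E{\left(12,11 \right)}\right)^{2} = \left(\left(2 \left(-2\right) + 0\right) \left(13 - 12\right) + \left(10 + 2 \cdot 12 + 2 \cdot 11\right)\right)^{2} = \left(\left(-4 + 0\right) 1 + \left(10 + 24 + 22\right)\right)^{2} = \left(\left(-4\right) 1 + 56\right)^{2} = \left(-4 + 56\right)^{2} = 52^{2} = 2704$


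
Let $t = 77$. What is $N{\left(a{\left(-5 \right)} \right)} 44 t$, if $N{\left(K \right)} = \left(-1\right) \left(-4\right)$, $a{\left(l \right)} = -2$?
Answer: $13552$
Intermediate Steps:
$N{\left(K \right)} = 4$
$N{\left(a{\left(-5 \right)} \right)} 44 t = 4 \cdot 44 \cdot 77 = 176 \cdot 77 = 13552$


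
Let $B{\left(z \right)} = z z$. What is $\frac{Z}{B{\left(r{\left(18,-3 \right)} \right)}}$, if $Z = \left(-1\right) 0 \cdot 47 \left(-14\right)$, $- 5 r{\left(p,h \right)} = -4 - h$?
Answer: $0$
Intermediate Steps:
$r{\left(p,h \right)} = \frac{4}{5} + \frac{h}{5}$ ($r{\left(p,h \right)} = - \frac{-4 - h}{5} = \frac{4}{5} + \frac{h}{5}$)
$B{\left(z \right)} = z^{2}$
$Z = 0$ ($Z = 0 \cdot 47 \left(-14\right) = 0 \left(-14\right) = 0$)
$\frac{Z}{B{\left(r{\left(18,-3 \right)} \right)}} = \frac{0}{\left(\frac{4}{5} + \frac{1}{5} \left(-3\right)\right)^{2}} = \frac{0}{\left(\frac{4}{5} - \frac{3}{5}\right)^{2}} = \frac{0}{\left(\frac{1}{5}\right)^{2}} = 0 \frac{1}{\frac{1}{25}} = 0 \cdot 25 = 0$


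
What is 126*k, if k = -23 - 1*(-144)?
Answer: 15246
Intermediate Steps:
k = 121 (k = -23 + 144 = 121)
126*k = 126*121 = 15246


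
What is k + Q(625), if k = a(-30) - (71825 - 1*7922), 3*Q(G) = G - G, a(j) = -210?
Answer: -64113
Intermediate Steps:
Q(G) = 0 (Q(G) = (G - G)/3 = (⅓)*0 = 0)
k = -64113 (k = -210 - (71825 - 1*7922) = -210 - (71825 - 7922) = -210 - 1*63903 = -210 - 63903 = -64113)
k + Q(625) = -64113 + 0 = -64113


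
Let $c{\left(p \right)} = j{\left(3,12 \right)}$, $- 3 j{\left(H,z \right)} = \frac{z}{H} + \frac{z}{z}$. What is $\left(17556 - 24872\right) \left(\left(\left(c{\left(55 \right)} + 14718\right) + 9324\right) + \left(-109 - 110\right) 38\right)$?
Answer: $- \frac{344985980}{3} \approx -1.15 \cdot 10^{8}$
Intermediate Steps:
$j{\left(H,z \right)} = - \frac{1}{3} - \frac{z}{3 H}$ ($j{\left(H,z \right)} = - \frac{\frac{z}{H} + \frac{z}{z}}{3} = - \frac{\frac{z}{H} + 1}{3} = - \frac{1 + \frac{z}{H}}{3} = - \frac{1}{3} - \frac{z}{3 H}$)
$c{\left(p \right)} = - \frac{5}{3}$ ($c{\left(p \right)} = \frac{\left(-1\right) 3 - 12}{3 \cdot 3} = \frac{1}{3} \cdot \frac{1}{3} \left(-3 - 12\right) = \frac{1}{3} \cdot \frac{1}{3} \left(-15\right) = - \frac{5}{3}$)
$\left(17556 - 24872\right) \left(\left(\left(c{\left(55 \right)} + 14718\right) + 9324\right) + \left(-109 - 110\right) 38\right) = \left(17556 - 24872\right) \left(\left(\left(- \frac{5}{3} + 14718\right) + 9324\right) + \left(-109 - 110\right) 38\right) = - 7316 \left(\left(\frac{44149}{3} + 9324\right) - 8322\right) = - 7316 \left(\frac{72121}{3} - 8322\right) = \left(-7316\right) \frac{47155}{3} = - \frac{344985980}{3}$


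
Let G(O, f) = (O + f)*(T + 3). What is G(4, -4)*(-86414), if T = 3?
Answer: 0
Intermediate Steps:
G(O, f) = 6*O + 6*f (G(O, f) = (O + f)*(3 + 3) = (O + f)*6 = 6*O + 6*f)
G(4, -4)*(-86414) = (6*4 + 6*(-4))*(-86414) = (24 - 24)*(-86414) = 0*(-86414) = 0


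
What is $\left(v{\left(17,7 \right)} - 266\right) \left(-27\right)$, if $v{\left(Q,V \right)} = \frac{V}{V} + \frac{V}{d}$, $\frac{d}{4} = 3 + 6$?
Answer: $\frac{28599}{4} \approx 7149.8$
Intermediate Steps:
$d = 36$ ($d = 4 \left(3 + 6\right) = 4 \cdot 9 = 36$)
$v{\left(Q,V \right)} = 1 + \frac{V}{36}$ ($v{\left(Q,V \right)} = \frac{V}{V} + \frac{V}{36} = 1 + V \frac{1}{36} = 1 + \frac{V}{36}$)
$\left(v{\left(17,7 \right)} - 266\right) \left(-27\right) = \left(\left(1 + \frac{1}{36} \cdot 7\right) - 266\right) \left(-27\right) = \left(\left(1 + \frac{7}{36}\right) - 266\right) \left(-27\right) = \left(\frac{43}{36} - 266\right) \left(-27\right) = \left(- \frac{9533}{36}\right) \left(-27\right) = \frac{28599}{4}$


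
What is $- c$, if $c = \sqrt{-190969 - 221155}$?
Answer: $- 2 i \sqrt{103031} \approx - 641.97 i$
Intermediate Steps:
$c = 2 i \sqrt{103031}$ ($c = \sqrt{-412124} = 2 i \sqrt{103031} \approx 641.97 i$)
$- c = - 2 i \sqrt{103031}$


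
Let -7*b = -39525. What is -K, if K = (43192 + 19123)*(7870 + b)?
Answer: -5895933725/7 ≈ -8.4228e+8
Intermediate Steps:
b = 39525/7 (b = -1/7*(-39525) = 39525/7 ≈ 5646.4)
K = 5895933725/7 (K = (43192 + 19123)*(7870 + 39525/7) = 62315*(94615/7) = 5895933725/7 ≈ 8.4228e+8)
-K = -1*5895933725/7 = -5895933725/7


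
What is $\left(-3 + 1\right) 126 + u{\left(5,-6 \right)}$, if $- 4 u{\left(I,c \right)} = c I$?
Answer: $- \frac{489}{2} \approx -244.5$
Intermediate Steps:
$u{\left(I,c \right)} = - \frac{I c}{4}$ ($u{\left(I,c \right)} = - \frac{c I}{4} = - \frac{I c}{4}$)
$\left(-3 + 1\right) 126 + u{\left(5,-6 \right)} = \left(-3 + 1\right) 126 - \frac{5}{4} \left(-6\right) = \left(-2\right) 126 + \frac{15}{2} = -252 + \frac{15}{2} = - \frac{489}{2}$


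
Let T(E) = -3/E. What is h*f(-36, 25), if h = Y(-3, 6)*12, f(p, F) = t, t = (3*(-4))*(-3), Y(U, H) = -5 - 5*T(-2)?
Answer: -5400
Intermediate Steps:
Y(U, H) = -25/2 (Y(U, H) = -5 - (-15)/(-2) = -5 - (-15)*(-1)/2 = -5 - 5*3/2 = -5 - 15/2 = -25/2)
t = 36 (t = -12*(-3) = 36)
f(p, F) = 36
h = -150 (h = -25/2*12 = -150)
h*f(-36, 25) = -150*36 = -5400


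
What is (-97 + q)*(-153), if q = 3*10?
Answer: 10251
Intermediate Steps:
q = 30
(-97 + q)*(-153) = (-97 + 30)*(-153) = -67*(-153) = 10251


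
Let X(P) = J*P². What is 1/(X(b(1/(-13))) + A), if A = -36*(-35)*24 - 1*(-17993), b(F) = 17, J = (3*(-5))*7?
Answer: 1/17888 ≈ 5.5903e-5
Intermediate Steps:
J = -105 (J = -15*7 = -105)
X(P) = -105*P²
A = 48233 (A = 1260*24 + 17993 = 30240 + 17993 = 48233)
1/(X(b(1/(-13))) + A) = 1/(-105*17² + 48233) = 1/(-105*289 + 48233) = 1/(-30345 + 48233) = 1/17888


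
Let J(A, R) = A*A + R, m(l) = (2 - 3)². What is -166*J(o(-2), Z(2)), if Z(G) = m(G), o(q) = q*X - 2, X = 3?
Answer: -10790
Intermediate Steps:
o(q) = -2 + 3*q (o(q) = q*3 - 2 = 3*q - 2 = -2 + 3*q)
m(l) = 1 (m(l) = (-1)² = 1)
Z(G) = 1
J(A, R) = R + A² (J(A, R) = A² + R = R + A²)
-166*J(o(-2), Z(2)) = -166*(1 + (-2 + 3*(-2))²) = -166*(1 + (-2 - 6)²) = -166*(1 + (-8)²) = -166*(1 + 64) = -166*65 = -10790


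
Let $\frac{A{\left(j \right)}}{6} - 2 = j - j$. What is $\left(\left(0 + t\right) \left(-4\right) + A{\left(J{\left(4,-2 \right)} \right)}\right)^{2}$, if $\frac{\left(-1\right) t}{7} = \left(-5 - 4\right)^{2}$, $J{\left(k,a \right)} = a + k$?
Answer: $5198400$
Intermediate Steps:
$A{\left(j \right)} = 12$ ($A{\left(j \right)} = 12 + 6 \left(j - j\right) = 12 + 6 \cdot 0 = 12 + 0 = 12$)
$t = -567$ ($t = - 7 \left(-5 - 4\right)^{2} = - 7 \left(-9\right)^{2} = \left(-7\right) 81 = -567$)
$\left(\left(0 + t\right) \left(-4\right) + A{\left(J{\left(4,-2 \right)} \right)}\right)^{2} = \left(\left(0 - 567\right) \left(-4\right) + 12\right)^{2} = \left(\left(-567\right) \left(-4\right) + 12\right)^{2} = \left(2268 + 12\right)^{2} = 2280^{2} = 5198400$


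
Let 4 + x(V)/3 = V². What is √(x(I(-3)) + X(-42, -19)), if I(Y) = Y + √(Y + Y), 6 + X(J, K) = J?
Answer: √(-60 + 3*(-3 + I*√6)²) ≈ 2.865 - 7.6947*I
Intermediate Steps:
X(J, K) = -6 + J
I(Y) = Y + √2*√Y (I(Y) = Y + √(2*Y) = Y + √2*√Y)
x(V) = -12 + 3*V²
√(x(I(-3)) + X(-42, -19)) = √((-12 + 3*(-3 + √2*√(-3))²) + (-6 - 42)) = √((-12 + 3*(-3 + √2*(I*√3))²) - 48) = √((-12 + 3*(-3 + I*√6)²) - 48) = √(-60 + 3*(-3 + I*√6)²)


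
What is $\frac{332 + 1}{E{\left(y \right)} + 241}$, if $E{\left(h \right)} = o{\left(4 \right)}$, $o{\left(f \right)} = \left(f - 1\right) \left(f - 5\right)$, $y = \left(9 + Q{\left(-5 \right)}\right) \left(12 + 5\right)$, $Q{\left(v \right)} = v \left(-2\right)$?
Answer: $\frac{333}{238} \approx 1.3992$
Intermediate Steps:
$Q{\left(v \right)} = - 2 v$
$y = 323$ ($y = \left(9 - -10\right) \left(12 + 5\right) = \left(9 + 10\right) 17 = 19 \cdot 17 = 323$)
$o{\left(f \right)} = \left(-1 + f\right) \left(-5 + f\right)$
$E{\left(h \right)} = -3$ ($E{\left(h \right)} = 5 + 4^{2} - 24 = 5 + 16 - 24 = -3$)
$\frac{332 + 1}{E{\left(y \right)} + 241} = \frac{332 + 1}{-3 + 241} = \frac{333}{238}$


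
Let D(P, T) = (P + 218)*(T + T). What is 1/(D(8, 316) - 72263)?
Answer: 1/70569 ≈ 1.4171e-5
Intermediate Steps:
D(P, T) = 2*T*(218 + P) (D(P, T) = (218 + P)*(2*T) = 2*T*(218 + P))
1/(D(8, 316) - 72263) = 1/(2*316*(218 + 8) - 72263) = 1/(2*316*226 - 72263) = 1/(142832 - 72263) = 1/70569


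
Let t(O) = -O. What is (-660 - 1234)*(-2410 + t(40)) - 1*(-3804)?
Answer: 4644104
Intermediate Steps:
(-660 - 1234)*(-2410 + t(40)) - 1*(-3804) = (-660 - 1234)*(-2410 - 1*40) - 1*(-3804) = -1894*(-2410 - 40) + 3804 = -1894*(-2450) + 3804 = 4640300 + 3804 = 4644104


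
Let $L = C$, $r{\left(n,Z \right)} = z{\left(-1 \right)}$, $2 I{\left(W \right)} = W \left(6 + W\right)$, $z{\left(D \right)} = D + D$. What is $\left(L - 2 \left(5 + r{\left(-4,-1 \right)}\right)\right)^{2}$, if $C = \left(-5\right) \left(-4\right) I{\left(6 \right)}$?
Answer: $509796$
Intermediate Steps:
$z{\left(D \right)} = 2 D$
$I{\left(W \right)} = \frac{W \left(6 + W\right)}{2}$
$r{\left(n,Z \right)} = -2$ ($r{\left(n,Z \right)} = 2 \left(-1\right) = -2$)
$C = 720$ ($C = \left(-5\right) \left(-4\right) \frac{1}{2} \cdot 6 \left(6 + 6\right) = 20 \cdot \frac{1}{2} \cdot 6 \cdot 12 = 20 \cdot 36 = 720$)
$L = 720$
$\left(L - 2 \left(5 + r{\left(-4,-1 \right)}\right)\right)^{2} = \left(720 - 2 \left(5 - 2\right)\right)^{2} = \left(720 - 6\right)^{2} = 714^{2} = 509796$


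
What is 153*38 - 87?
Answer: 5727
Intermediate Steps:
153*38 - 87 = 5814 - 87 = 5727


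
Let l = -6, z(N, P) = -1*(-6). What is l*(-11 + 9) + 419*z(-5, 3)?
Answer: 2526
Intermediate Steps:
z(N, P) = 6
l*(-11 + 9) + 419*z(-5, 3) = -6*(-11 + 9) + 419*6 = -6*(-2) + 2514 = 12 + 2514 = 2526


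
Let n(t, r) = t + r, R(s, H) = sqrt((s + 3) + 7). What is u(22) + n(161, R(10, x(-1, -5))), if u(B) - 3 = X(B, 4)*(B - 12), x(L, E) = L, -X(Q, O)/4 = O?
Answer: 4 + 2*sqrt(5) ≈ 8.4721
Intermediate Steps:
X(Q, O) = -4*O
R(s, H) = sqrt(10 + s) (R(s, H) = sqrt((3 + s) + 7) = sqrt(10 + s))
u(B) = 195 - 16*B (u(B) = 3 + (-4*4)*(B - 12) = 3 - 16*(-12 + B) = 3 + (192 - 16*B) = 195 - 16*B)
n(t, r) = r + t
u(22) + n(161, R(10, x(-1, -5))) = (195 - 16*22) + (sqrt(10 + 10) + 161) = (195 - 352) + (sqrt(20) + 161) = -157 + (2*sqrt(5) + 161) = -157 + (161 + 2*sqrt(5)) = 4 + 2*sqrt(5)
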